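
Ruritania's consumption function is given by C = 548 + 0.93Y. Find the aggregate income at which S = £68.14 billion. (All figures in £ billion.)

S = Y − C = -548 + 0.07Y
-548 + 0.07Y = 68.14, so 0.07Y = 616.14 and Y = 8802

Y = 8802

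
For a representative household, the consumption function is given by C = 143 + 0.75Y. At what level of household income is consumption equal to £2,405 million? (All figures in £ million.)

143 + 0.75Y = 2405
0.75Y = 2262, so Y = 2262/0.75 = 3016

Y = 3016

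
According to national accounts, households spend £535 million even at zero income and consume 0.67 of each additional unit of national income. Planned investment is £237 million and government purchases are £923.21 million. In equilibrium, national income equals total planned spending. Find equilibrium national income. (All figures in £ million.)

Y = C + I + G = 535 + 0.67Y + 237 + 923.21
Y − 0.67Y = 1695.21
0.33Y = 1695.21, so Y = 1695.21/0.33 = 5137

Y = 5137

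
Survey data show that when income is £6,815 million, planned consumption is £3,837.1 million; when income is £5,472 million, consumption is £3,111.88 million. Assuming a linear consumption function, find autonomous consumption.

MPC = ΔC/ΔY = (3837.1 − 3111.88)/(6815 − 5472) = 725.22/1343 = 0.54
a = C − MPC·Y = 3111.88 − 0.54(5472) = 3111.88 − 2954.88 = 157

a = 157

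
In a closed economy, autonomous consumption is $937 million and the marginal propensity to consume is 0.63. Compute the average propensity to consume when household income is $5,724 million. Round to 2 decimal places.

C = 937 + 0.63(5724) = 4543.12
APC = C/Y = 4543.12/5724 = 0.79

APC = 0.79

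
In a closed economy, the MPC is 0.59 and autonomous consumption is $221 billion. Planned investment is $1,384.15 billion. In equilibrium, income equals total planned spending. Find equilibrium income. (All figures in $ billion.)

Y = C + I = 221 + 0.59Y + 1384.15
Y − 0.59Y = 1605.15
0.41Y = 1605.15, so Y = 1605.15/0.41 = 3915

Y = 3915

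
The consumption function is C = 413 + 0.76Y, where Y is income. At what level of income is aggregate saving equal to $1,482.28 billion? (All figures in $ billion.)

Y = 7897

S = Y − C = -413 + 0.24Y
-413 + 0.24Y = 1482.28, so 0.24Y = 1895.28 and Y = 7897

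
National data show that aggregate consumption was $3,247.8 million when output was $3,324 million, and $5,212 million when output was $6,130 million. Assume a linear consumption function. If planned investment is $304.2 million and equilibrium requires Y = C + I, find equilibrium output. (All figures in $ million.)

Y = 4084

MPC = (5212 − 3247.8)/(6130 − 3324) = 1964.2/2806 = 0.7
a = 3247.8 − 0.7(3324) = 921
Equilibrium: Y = 921 + 0.7Y + 304.2
0.3Y = 1225.2, so Y = 1225.2/0.3 = 4084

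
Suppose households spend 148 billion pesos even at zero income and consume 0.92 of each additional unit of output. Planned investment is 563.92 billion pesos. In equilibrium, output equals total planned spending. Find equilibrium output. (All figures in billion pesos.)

Y = 8899

Y = C + I = 148 + 0.92Y + 563.92
Y − 0.92Y = 711.92
0.08Y = 711.92, so Y = 711.92/0.08 = 8899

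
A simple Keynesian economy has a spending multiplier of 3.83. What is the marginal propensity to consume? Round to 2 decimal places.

k = 1/(1 − MPC), so 1 − MPC = 1/k = 1/3.83 = 0.2611
MPC = 1 − 0.2611 = 0.74

MPC = 0.74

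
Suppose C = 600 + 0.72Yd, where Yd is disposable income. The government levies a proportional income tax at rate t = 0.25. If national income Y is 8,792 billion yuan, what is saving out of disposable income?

S = 1246.32

Yd = (1 − 0.25)(8792) = 0.75(8792) = 6594
C = 600 + 0.72(6594) = 600 + 4747.68 = 5347.68
S = Yd − C = 6594 − 5347.68 = 1246.32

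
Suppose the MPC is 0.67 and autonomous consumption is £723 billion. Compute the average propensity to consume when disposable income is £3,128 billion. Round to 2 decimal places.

C = 723 + 0.67(3128) = 2818.76
APC = C/Y = 2818.76/3128 = 0.90

APC = 0.90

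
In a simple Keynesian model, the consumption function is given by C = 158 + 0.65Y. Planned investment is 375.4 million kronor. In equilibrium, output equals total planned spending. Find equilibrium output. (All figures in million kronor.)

Y = C + I = 158 + 0.65Y + 375.4
Y − 0.65Y = 533.4
0.35Y = 533.4, so Y = 533.4/0.35 = 1524

Y = 1524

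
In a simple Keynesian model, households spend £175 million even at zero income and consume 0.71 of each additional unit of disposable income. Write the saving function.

S = -175 + 0.29Y

S = Y − C = Y − (175 + 0.71Y) = -175 + (1 − 0.71)Y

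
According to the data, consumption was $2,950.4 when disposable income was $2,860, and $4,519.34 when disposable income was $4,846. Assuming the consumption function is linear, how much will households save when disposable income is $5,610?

S = 487.1

MPC = (4519.34 − 2950.4)/(4846 − 2860) = 1568.94/1986 = 0.79
a = 2950.4 − 0.79(2860) = 2950.4 − 2259.4 = 691
C = 691 + 0.79(5610) = 5122.9
S = 5610 − 5122.9 = 487.1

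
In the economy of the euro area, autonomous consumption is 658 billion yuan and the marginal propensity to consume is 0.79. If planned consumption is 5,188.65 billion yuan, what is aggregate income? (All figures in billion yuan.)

658 + 0.79Y = 5188.65
0.79Y = 4530.65, so Y = 4530.65/0.79 = 5735

Y = 5735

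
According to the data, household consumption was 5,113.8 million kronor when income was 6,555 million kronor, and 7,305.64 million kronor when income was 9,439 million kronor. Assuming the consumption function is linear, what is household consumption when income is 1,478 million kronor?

C = 1255.28

MPC = (7305.64 − 5113.8)/(9439 − 6555) = 2191.84/2884 = 0.76
a = 5113.8 − 0.76(6555) = 5113.8 − 4981.8 = 132
C = 132 + 0.76(1478) = 132 + 1123.28 = 1255.28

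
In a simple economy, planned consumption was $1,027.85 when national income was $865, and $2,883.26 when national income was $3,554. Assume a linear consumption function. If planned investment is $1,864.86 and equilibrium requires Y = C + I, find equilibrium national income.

Y = 7406

MPC = (2883.26 − 1027.85)/(3554 − 865) = 1855.41/2689 = 0.69
a = 1027.85 − 0.69(865) = 431
Equilibrium: Y = 431 + 0.69Y + 1864.86
0.31Y = 2295.86, so Y = 2295.86/0.31 = 7406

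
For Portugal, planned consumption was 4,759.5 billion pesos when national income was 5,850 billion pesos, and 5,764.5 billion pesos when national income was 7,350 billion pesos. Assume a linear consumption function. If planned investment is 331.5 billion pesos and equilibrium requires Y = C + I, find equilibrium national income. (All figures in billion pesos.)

Y = 3550

MPC = (5764.5 − 4759.5)/(7350 − 5850) = 1005/1500 = 0.67
a = 4759.5 − 0.67(5850) = 840
Equilibrium: Y = 840 + 0.67Y + 331.5
0.33Y = 1171.5, so Y = 1171.5/0.33 = 3550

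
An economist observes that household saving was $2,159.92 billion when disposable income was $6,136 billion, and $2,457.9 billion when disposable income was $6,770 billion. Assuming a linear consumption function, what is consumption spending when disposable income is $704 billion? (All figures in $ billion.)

MPS = ΔS/ΔY = (2457.9 − 2159.92)/(6770 − 6136) = 297.98/634 = 0.47
MPC = 1 − MPS = 0.53
Autonomous saving = 2159.92 − 0.47(6136) = -724, so a = 724
C = 724 + 0.53(704) = 724 + 373.12 = 1097.12

C = 1097.12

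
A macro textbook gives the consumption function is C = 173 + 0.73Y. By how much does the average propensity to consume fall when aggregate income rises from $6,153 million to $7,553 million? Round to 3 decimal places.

At Y = 6153: C = 173 + 0.73(6153) = 4664.69, APC = 4664.69/6153 = 0.7581
At Y = 7553: C = 5686.69, APC = 5686.69/7553 = 0.7529
Fall in APC = 0.7581 − 0.7529 = 0.0052 ≈ 0.005

ΔAPC = 0.005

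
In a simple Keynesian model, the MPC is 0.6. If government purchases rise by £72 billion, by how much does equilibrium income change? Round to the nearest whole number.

The multiplier is 1/(1 − MPC) = 1/0.4.
ΔY = 72/0.4 = 180.00 ≈ 180

ΔY ≈ 180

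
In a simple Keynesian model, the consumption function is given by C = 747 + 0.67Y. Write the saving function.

S = Y − C = Y − (747 + 0.67Y) = -747 + (1 − 0.67)Y

S = -747 + 0.33Y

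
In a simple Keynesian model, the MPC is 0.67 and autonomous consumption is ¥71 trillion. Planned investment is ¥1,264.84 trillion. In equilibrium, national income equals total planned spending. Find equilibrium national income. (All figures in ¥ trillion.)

Y = C + I = 71 + 0.67Y + 1264.84
Y − 0.67Y = 1335.84
0.33Y = 1335.84, so Y = 1335.84/0.33 = 4048

Y = 4048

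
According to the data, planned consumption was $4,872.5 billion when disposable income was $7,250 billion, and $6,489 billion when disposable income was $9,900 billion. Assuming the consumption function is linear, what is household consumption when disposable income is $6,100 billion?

C = 4171

MPC = (6489 − 4872.5)/(9900 − 7250) = 1616.5/2650 = 0.61
a = 4872.5 − 0.61(7250) = 4872.5 − 4422.5 = 450
C = 450 + 0.61(6100) = 450 + 3721 = 4171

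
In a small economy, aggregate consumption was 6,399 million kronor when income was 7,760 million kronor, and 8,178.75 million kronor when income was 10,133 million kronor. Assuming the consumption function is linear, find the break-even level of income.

MPC = (8178.75 − 6399)/(10133 − 7760) = 1779.75/2373 = 0.75
a = 6399 − 0.75(7760) = 6399 − 5820 = 579
Break-even: Y = a/(1−MPC) = 579/0.25 = 2316

Y = 2316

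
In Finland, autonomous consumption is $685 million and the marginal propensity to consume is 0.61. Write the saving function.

S = Y − C = Y − (685 + 0.61Y) = -685 + (1 − 0.61)Y

S = -685 + 0.39Y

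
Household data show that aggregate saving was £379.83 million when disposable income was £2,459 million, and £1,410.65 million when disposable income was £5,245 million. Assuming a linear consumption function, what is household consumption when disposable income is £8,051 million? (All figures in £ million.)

MPS = ΔS/ΔY = (1410.65 − 379.83)/(5245 − 2459) = 1030.82/2786 = 0.37
MPC = 1 − MPS = 0.63
Autonomous saving = 379.83 − 0.37(2459) = -530, so a = 530
C = 530 + 0.63(8051) = 530 + 5072.13 = 5602.13

C = 5602.13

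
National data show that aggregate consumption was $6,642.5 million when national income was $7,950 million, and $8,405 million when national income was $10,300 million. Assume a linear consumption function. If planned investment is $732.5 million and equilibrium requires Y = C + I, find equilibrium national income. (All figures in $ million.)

Y = 5650

MPC = (8405 − 6642.5)/(10300 − 7950) = 1762.5/2350 = 0.75
a = 6642.5 − 0.75(7950) = 680
Equilibrium: Y = 680 + 0.75Y + 732.5
0.25Y = 1412.5, so Y = 1412.5/0.25 = 5650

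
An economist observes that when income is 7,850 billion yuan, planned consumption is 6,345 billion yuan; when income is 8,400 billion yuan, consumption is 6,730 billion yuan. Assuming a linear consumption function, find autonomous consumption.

a = 850

MPC = ΔC/ΔY = (6730 − 6345)/(8400 − 7850) = 385/550 = 0.7
a = C − MPC·Y = 6345 − 0.7(7850) = 6345 − 5495 = 850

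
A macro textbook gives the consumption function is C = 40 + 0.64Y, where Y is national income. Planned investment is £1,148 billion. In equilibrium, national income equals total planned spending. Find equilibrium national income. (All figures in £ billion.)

Y = C + I = 40 + 0.64Y + 1148
Y − 0.64Y = 1188
0.36Y = 1188, so Y = 1188/0.36 = 3300

Y = 3300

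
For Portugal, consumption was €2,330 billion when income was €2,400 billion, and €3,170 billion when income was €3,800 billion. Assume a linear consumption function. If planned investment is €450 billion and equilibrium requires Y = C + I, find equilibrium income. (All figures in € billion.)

MPC = (3170 − 2330)/(3800 − 2400) = 840/1400 = 0.6
a = 2330 − 0.6(2400) = 890
Equilibrium: Y = 890 + 0.6Y + 450
0.4Y = 1340, so Y = 1340/0.4 = 3350

Y = 3350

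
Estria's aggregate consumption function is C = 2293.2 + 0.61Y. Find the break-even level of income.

At break-even, C = Y: 2293.2 + 0.61Y = Y
0.39Y = 2293.2, so Y = 2293.2/0.39 = 5880

Y = 5880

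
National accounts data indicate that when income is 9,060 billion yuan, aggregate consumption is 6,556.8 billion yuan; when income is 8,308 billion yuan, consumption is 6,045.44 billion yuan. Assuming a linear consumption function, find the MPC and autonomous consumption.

MPC = ΔC/ΔY = (6556.8 − 6045.44)/(9060 − 8308) = 511.36/752 = 0.68
a = C − MPC·Y = 6045.44 − 0.68(8308) = 6045.44 − 5649.44 = 396

MPC = 0.68; a = 396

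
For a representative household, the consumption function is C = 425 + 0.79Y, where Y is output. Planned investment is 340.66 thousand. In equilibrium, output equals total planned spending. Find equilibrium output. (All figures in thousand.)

Y = 3646

Y = C + I = 425 + 0.79Y + 340.66
Y − 0.79Y = 765.66
0.21Y = 765.66, so Y = 765.66/0.21 = 3646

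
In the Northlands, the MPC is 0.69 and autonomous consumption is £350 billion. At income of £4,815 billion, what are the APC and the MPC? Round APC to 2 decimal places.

APC = 0.76; MPC = 0.69

MPC = 0.69 (the slope of the consumption function)
C = 350 + 0.69(4815) = 3672.35, so APC = 3672.35/4815 = 0.76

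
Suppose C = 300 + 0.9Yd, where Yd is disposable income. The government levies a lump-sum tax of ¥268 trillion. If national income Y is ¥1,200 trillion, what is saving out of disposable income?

Yd = Y − T = 1200 − 268 = 932
C = 300 + 0.9(932) = 300 + 838.8 = 1138.8
S = Yd − C = 932 − 1138.8 = -206.8

S = -206.8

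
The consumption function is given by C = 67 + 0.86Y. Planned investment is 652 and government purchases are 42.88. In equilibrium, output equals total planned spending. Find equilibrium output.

Y = C + I + G = 67 + 0.86Y + 652 + 42.88
Y − 0.86Y = 761.88
0.14Y = 761.88, so Y = 761.88/0.14 = 5442

Y = 5442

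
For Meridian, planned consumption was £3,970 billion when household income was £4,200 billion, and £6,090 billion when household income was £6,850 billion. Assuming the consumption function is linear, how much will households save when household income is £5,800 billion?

MPC = (6090 − 3970)/(6850 − 4200) = 2120/2650 = 0.8
a = 3970 − 0.8(4200) = 3970 − 3360 = 610
C = 610 + 0.8(5800) = 5250
S = 5800 − 5250 = 550

S = 550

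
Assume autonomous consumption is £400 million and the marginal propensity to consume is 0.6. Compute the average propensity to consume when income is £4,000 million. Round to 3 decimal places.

APC = 0.700

C = 400 + 0.6(4000) = 2800
APC = C/Y = 2800/4000 = 0.700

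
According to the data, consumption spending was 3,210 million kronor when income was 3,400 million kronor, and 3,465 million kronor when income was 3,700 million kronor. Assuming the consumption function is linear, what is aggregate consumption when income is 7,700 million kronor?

MPC = (3465 − 3210)/(3700 − 3400) = 255/300 = 0.85
a = 3210 − 0.85(3400) = 3210 − 2890 = 320
C = 320 + 0.85(7700) = 320 + 6545 = 6865

C = 6865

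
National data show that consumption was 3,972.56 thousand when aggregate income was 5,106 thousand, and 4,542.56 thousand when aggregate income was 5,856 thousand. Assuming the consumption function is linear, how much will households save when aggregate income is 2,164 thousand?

MPC = (4542.56 − 3972.56)/(5856 − 5106) = 570/750 = 0.76
a = 3972.56 − 0.76(5106) = 3972.56 − 3880.56 = 92
C = 92 + 0.76(2164) = 1736.64
S = 2164 − 1736.64 = 427.36

S = 427.36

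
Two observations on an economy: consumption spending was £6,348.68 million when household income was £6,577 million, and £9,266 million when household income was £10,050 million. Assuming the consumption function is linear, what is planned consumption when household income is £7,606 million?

C = 7213.04

MPC = (9266 − 6348.68)/(10050 − 6577) = 2917.32/3473 = 0.84
a = 6348.68 − 0.84(6577) = 6348.68 − 5524.68 = 824
C = 824 + 0.84(7606) = 824 + 6389.04 = 7213.04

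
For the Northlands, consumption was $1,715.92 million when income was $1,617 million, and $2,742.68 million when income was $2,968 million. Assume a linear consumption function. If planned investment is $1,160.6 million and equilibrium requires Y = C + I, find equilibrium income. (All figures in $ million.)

MPC = (2742.68 − 1715.92)/(2968 − 1617) = 1026.76/1351 = 0.76
a = 1715.92 − 0.76(1617) = 487
Equilibrium: Y = 487 + 0.76Y + 1160.6
0.24Y = 1647.6, so Y = 1647.6/0.24 = 6865

Y = 6865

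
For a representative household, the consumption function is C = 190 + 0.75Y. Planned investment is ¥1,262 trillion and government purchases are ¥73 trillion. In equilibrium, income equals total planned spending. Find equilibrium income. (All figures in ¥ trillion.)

Y = C + I + G = 190 + 0.75Y + 1262 + 73
Y − 0.75Y = 1525
0.25Y = 1525, so Y = 1525/0.25 = 6100

Y = 6100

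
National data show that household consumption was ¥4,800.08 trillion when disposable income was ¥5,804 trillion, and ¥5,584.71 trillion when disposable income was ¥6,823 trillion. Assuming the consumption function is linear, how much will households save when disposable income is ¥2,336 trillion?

MPC = (5584.71 − 4800.08)/(6823 − 5804) = 784.63/1019 = 0.77
a = 4800.08 − 0.77(5804) = 4800.08 − 4469.08 = 331
C = 331 + 0.77(2336) = 2129.72
S = 2336 − 2129.72 = 206.28

S = 206.28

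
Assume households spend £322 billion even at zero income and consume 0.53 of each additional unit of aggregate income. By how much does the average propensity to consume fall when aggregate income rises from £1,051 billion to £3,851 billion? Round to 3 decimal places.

ΔAPC = 0.223

At Y = 1051: C = 322 + 0.53(1051) = 879.03, APC = 879.03/1051 = 0.8364
At Y = 3851: C = 2363.03, APC = 2363.03/3851 = 0.6136
Fall in APC = 0.8364 − 0.6136 = 0.2228 ≈ 0.223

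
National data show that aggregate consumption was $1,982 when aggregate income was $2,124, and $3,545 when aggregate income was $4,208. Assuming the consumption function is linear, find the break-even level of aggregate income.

MPC = (3545 − 1982)/(4208 − 2124) = 1563/2084 = 0.75
a = 1982 − 0.75(2124) = 1982 − 1593 = 389
Break-even: Y = a/(1−MPC) = 389/0.25 = 1556

Y = 1556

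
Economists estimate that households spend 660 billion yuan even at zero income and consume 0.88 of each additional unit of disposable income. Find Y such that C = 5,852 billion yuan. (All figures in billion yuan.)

Y = 5900

660 + 0.88Y = 5852
0.88Y = 5192, so Y = 5192/0.88 = 5900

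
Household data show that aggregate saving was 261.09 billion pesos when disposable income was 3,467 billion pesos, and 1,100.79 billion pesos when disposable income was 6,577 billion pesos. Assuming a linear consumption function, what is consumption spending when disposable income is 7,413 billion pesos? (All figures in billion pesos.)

MPS = ΔS/ΔY = (1100.79 − 261.09)/(6577 − 3467) = 839.7/3110 = 0.27
MPC = 1 − MPS = 0.73
Autonomous saving = 261.09 − 0.27(3467) = -675, so a = 675
C = 675 + 0.73(7413) = 675 + 5411.49 = 6086.49

C = 6086.49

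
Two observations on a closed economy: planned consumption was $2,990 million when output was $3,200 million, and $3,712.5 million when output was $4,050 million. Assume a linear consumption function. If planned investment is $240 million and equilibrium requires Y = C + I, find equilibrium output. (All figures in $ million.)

Y = 3400

MPC = (3712.5 − 2990)/(4050 − 3200) = 722.5/850 = 0.85
a = 2990 − 0.85(3200) = 270
Equilibrium: Y = 270 + 0.85Y + 240
0.15Y = 510, so Y = 510/0.15 = 3400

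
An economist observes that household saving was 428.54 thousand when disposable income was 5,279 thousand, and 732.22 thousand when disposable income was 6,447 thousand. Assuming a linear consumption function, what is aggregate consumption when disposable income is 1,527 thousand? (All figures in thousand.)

C = 2073.98

MPS = ΔS/ΔY = (732.22 − 428.54)/(6447 − 5279) = 303.68/1168 = 0.26
MPC = 1 − MPS = 0.74
Autonomous saving = 428.54 − 0.26(5279) = -944, so a = 944
C = 944 + 0.74(1527) = 944 + 1129.98 = 2073.98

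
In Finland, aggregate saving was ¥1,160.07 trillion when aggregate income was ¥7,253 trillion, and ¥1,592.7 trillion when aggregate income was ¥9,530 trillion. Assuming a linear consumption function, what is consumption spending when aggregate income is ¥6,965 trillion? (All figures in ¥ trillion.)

C = 5859.65

MPS = ΔS/ΔY = (1592.7 − 1160.07)/(9530 − 7253) = 432.63/2277 = 0.19
MPC = 1 − MPS = 0.81
Autonomous saving = 1160.07 − 0.19(7253) = -218, so a = 218
C = 218 + 0.81(6965) = 218 + 5641.65 = 5859.65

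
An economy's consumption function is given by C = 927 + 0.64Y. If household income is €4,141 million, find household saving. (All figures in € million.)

S = 563.76

C = 927 + 0.64(4141) = 927 + 2650.24 = 3577.24
S = Y − C = 4141 − 3577.24 = 563.76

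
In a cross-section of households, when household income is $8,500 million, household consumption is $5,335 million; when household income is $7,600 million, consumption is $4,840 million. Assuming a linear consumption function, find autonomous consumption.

a = 660

MPC = ΔC/ΔY = (5335 − 4840)/(8500 − 7600) = 495/900 = 0.55
a = C − MPC·Y = 4840 − 0.55(7600) = 4840 − 4180 = 660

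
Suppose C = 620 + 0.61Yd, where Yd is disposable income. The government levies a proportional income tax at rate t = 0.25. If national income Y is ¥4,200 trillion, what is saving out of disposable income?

Yd = (1 − 0.25)(4200) = 0.75(4200) = 3150
C = 620 + 0.61(3150) = 620 + 1921.5 = 2541.5
S = Yd − C = 3150 − 2541.5 = 608.5

S = 608.5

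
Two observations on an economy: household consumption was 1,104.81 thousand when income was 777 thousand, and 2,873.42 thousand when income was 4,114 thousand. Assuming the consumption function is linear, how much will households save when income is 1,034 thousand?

MPC = (2873.42 − 1104.81)/(4114 − 777) = 1768.61/3337 = 0.53
a = 1104.81 − 0.53(777) = 1104.81 − 411.81 = 693
C = 693 + 0.53(1034) = 1241.02
S = 1034 − 1241.02 = -207.02

S = -207.02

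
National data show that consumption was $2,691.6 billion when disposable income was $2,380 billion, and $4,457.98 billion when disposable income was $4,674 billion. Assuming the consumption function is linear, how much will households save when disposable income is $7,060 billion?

MPC = (4457.98 − 2691.6)/(4674 − 2380) = 1766.38/2294 = 0.77
a = 2691.6 − 0.77(2380) = 2691.6 − 1832.6 = 859
C = 859 + 0.77(7060) = 6295.2
S = 7060 − 6295.2 = 764.8

S = 764.8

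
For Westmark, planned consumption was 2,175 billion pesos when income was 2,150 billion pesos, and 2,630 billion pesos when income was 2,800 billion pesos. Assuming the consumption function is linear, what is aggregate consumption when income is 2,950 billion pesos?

C = 2735

MPC = (2630 − 2175)/(2800 − 2150) = 455/650 = 0.7
a = 2175 − 0.7(2150) = 2175 − 1505 = 670
C = 670 + 0.7(2950) = 670 + 2065 = 2735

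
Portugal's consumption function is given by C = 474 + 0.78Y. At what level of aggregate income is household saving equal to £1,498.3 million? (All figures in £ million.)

S = Y − C = -474 + 0.22Y
-474 + 0.22Y = 1498.3, so 0.22Y = 1972.3 and Y = 8965

Y = 8965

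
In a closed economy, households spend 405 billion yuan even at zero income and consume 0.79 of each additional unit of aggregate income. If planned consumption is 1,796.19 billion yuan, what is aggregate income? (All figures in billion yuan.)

405 + 0.79Y = 1796.19
0.79Y = 1391.19, so Y = 1391.19/0.79 = 1761

Y = 1761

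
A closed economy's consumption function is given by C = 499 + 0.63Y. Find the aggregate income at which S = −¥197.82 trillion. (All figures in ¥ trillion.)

S = Y − C = -499 + 0.37Y
-499 + 0.37Y = -197.82, so 0.37Y = 301.18 and Y = 814

Y = 814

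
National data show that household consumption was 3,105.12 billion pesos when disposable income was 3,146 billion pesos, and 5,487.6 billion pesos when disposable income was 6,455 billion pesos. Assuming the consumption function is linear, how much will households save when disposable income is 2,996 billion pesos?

S = -1.12

MPC = (5487.6 − 3105.12)/(6455 − 3146) = 2382.48/3309 = 0.72
a = 3105.12 − 0.72(3146) = 3105.12 − 2265.12 = 840
C = 840 + 0.72(2996) = 2997.12
S = 2996 − 2997.12 = -1.12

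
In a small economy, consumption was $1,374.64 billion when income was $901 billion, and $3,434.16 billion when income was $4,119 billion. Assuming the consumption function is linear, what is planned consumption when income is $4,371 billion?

MPC = (3434.16 − 1374.64)/(4119 − 901) = 2059.52/3218 = 0.64
a = 1374.64 − 0.64(901) = 1374.64 − 576.64 = 798
C = 798 + 0.64(4371) = 798 + 2797.44 = 3595.44

C = 3595.44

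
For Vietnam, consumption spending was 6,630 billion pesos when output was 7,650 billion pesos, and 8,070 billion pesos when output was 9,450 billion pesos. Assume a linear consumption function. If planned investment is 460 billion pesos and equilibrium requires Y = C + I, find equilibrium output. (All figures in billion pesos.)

MPC = (8070 − 6630)/(9450 − 7650) = 1440/1800 = 0.8
a = 6630 − 0.8(7650) = 510
Equilibrium: Y = 510 + 0.8Y + 460
0.2Y = 970, so Y = 970/0.2 = 4850

Y = 4850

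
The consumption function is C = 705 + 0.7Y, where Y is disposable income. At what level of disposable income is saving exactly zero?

Y = 2350

At break-even, C = Y: 705 + 0.7Y = Y
0.3Y = 705, so Y = 705/0.3 = 2350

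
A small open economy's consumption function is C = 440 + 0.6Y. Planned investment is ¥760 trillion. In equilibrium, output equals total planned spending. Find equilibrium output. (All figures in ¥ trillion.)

Y = 3000

Y = C + I = 440 + 0.6Y + 760
Y − 0.6Y = 1200
0.4Y = 1200, so Y = 1200/0.4 = 3000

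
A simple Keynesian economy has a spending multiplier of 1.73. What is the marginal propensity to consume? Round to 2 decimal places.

MPC = 0.42

k = 1/(1 − MPC), so 1 − MPC = 1/k = 1/1.73 = 0.5780
MPC = 1 − 0.5780 = 0.42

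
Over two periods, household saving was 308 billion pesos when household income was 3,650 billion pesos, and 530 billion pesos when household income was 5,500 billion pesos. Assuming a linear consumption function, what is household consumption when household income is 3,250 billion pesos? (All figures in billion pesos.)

C = 2990

MPS = ΔS/ΔY = (530 − 308)/(5500 − 3650) = 222/1850 = 0.12
MPC = 1 − MPS = 0.88
Autonomous saving = 308 − 0.12(3650) = -130, so a = 130
C = 130 + 0.88(3250) = 130 + 2860 = 2990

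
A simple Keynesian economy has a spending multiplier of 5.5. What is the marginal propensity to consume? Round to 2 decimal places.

MPC = 0.82

k = 1/(1 − MPC), so 1 − MPC = 1/k = 1/5.5 = 0.1818
MPC = 1 − 0.1818 = 0.82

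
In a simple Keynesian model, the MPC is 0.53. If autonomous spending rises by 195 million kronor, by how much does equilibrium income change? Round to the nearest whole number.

The multiplier is 1/(1 − MPC) = 1/0.47.
ΔY = 195/0.47 = 414.89 ≈ 415

ΔY ≈ 415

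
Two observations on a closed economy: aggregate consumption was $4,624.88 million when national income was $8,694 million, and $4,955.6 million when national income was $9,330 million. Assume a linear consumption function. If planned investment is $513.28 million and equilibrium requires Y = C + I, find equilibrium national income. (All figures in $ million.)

MPC = (4955.6 − 4624.88)/(9330 − 8694) = 330.72/636 = 0.52
a = 4624.88 − 0.52(8694) = 104
Equilibrium: Y = 104 + 0.52Y + 513.28
0.48Y = 617.28, so Y = 617.28/0.48 = 1286

Y = 1286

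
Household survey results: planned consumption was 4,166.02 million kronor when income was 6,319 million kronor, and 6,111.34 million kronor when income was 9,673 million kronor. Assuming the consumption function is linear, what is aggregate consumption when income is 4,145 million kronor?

MPC = (6111.34 − 4166.02)/(9673 − 6319) = 1945.32/3354 = 0.58
a = 4166.02 − 0.58(6319) = 4166.02 − 3665.02 = 501
C = 501 + 0.58(4145) = 501 + 2404.1 = 2905.1

C = 2905.1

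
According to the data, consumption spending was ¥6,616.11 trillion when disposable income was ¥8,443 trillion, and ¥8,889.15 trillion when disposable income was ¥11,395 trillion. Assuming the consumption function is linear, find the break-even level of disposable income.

MPC = (8889.15 − 6616.11)/(11395 − 8443) = 2273.04/2952 = 0.77
a = 6616.11 − 0.77(8443) = 6616.11 − 6501.11 = 115
Break-even: Y = a/(1−MPC) = 115/0.23 = 500

Y = 500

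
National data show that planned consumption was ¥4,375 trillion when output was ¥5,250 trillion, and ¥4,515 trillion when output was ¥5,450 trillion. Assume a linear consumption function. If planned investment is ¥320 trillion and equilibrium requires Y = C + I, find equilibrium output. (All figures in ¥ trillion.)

Y = 3400

MPC = (4515 − 4375)/(5450 − 5250) = 140/200 = 0.7
a = 4375 − 0.7(5250) = 700
Equilibrium: Y = 700 + 0.7Y + 320
0.3Y = 1020, so Y = 1020/0.3 = 3400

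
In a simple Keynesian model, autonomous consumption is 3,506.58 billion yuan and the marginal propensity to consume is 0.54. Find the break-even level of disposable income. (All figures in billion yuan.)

At break-even, C = Y: 3506.58 + 0.54Y = Y
0.46Y = 3506.58, so Y = 3506.58/0.46 = 7623

Y = 7623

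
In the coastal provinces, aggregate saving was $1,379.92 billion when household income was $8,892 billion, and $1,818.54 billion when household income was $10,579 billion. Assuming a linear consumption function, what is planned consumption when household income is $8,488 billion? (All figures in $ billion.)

C = 7213.12

MPS = ΔS/ΔY = (1818.54 − 1379.92)/(10579 − 8892) = 438.62/1687 = 0.26
MPC = 1 − MPS = 0.74
Autonomous saving = 1379.92 − 0.26(8892) = -932, so a = 932
C = 932 + 0.74(8488) = 932 + 6281.12 = 7213.12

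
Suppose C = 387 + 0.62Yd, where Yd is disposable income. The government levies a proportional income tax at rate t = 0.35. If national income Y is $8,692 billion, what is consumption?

C = 3889.876

Yd = (1 − 0.35)(8692) = 0.65(8692) = 5649.8
C = 387 + 0.62(5649.8) = 387 + 3502.876 = 3889.876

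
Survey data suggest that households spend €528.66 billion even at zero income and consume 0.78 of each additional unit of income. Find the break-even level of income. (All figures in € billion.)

At break-even, C = Y: 528.66 + 0.78Y = Y
0.22Y = 528.66, so Y = 528.66/0.22 = 2403

Y = 2403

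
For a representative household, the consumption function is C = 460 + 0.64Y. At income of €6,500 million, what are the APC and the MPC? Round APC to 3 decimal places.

MPC = 0.64 (the slope of the consumption function)
C = 460 + 0.64(6500) = 4620, so APC = 4620/6500 = 0.711

APC = 0.711; MPC = 0.64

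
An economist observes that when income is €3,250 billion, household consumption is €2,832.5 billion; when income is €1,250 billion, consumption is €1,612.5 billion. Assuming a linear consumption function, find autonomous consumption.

a = 850

MPC = ΔC/ΔY = (2832.5 − 1612.5)/(3250 − 1250) = 1220/2000 = 0.61
a = C − MPC·Y = 1612.5 − 0.61(1250) = 1612.5 − 762.5 = 850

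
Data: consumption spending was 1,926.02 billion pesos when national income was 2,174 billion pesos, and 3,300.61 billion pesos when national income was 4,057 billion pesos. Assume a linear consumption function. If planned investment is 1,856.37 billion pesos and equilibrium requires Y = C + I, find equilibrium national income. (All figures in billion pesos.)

Y = 8131

MPC = (3300.61 − 1926.02)/(4057 − 2174) = 1374.59/1883 = 0.73
a = 1926.02 − 0.73(2174) = 339
Equilibrium: Y = 339 + 0.73Y + 1856.37
0.27Y = 2195.37, so Y = 2195.37/0.27 = 8131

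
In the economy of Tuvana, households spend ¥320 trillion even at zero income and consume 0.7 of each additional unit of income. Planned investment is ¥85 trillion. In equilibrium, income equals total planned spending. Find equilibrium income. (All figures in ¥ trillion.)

Y = 1350

Y = C + I = 320 + 0.7Y + 85
Y − 0.7Y = 405
0.3Y = 405, so Y = 405/0.3 = 1350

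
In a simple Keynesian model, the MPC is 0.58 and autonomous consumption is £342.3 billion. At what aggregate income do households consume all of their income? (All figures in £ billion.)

Y = 815

At break-even, C = Y: 342.3 + 0.58Y = Y
0.42Y = 342.3, so Y = 342.3/0.42 = 815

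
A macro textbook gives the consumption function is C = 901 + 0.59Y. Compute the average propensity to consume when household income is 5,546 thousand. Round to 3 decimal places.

C = 901 + 0.59(5546) = 4173.14
APC = C/Y = 4173.14/5546 = 0.752

APC = 0.752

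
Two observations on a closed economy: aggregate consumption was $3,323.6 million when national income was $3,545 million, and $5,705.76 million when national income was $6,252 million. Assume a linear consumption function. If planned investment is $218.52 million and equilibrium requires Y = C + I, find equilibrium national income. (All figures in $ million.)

Y = 3521

MPC = (5705.76 − 3323.6)/(6252 − 3545) = 2382.16/2707 = 0.88
a = 3323.6 − 0.88(3545) = 204
Equilibrium: Y = 204 + 0.88Y + 218.52
0.12Y = 422.52, so Y = 422.52/0.12 = 3521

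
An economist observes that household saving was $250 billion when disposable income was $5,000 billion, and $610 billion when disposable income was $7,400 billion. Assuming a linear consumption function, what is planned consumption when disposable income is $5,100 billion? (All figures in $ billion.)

MPS = ΔS/ΔY = (610 − 250)/(7400 − 5000) = 360/2400 = 0.15
MPC = 1 − MPS = 0.85
Autonomous saving = 250 − 0.15(5000) = -500, so a = 500
C = 500 + 0.85(5100) = 500 + 4335 = 4835

C = 4835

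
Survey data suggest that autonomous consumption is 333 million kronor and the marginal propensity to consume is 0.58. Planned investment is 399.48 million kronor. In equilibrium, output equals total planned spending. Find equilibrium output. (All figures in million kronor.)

Y = C + I = 333 + 0.58Y + 399.48
Y − 0.58Y = 732.48
0.42Y = 732.48, so Y = 732.48/0.42 = 1744

Y = 1744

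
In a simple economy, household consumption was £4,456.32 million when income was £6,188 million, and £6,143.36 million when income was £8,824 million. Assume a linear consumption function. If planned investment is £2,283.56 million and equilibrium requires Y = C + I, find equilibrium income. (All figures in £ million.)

Y = 7721

MPC = (6143.36 − 4456.32)/(8824 − 6188) = 1687.04/2636 = 0.64
a = 4456.32 − 0.64(6188) = 496
Equilibrium: Y = 496 + 0.64Y + 2283.56
0.36Y = 2779.56, so Y = 2779.56/0.36 = 7721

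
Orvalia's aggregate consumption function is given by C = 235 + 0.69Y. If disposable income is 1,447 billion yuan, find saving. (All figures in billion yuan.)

C = 235 + 0.69(1447) = 235 + 998.43 = 1233.43
S = Y − C = 1447 − 1233.43 = 213.57

S = 213.57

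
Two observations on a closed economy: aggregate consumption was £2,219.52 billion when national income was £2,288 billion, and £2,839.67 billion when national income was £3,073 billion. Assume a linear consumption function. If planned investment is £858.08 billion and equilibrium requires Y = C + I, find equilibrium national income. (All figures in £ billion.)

Y = 6048

MPC = (2839.67 − 2219.52)/(3073 − 2288) = 620.15/785 = 0.79
a = 2219.52 − 0.79(2288) = 412
Equilibrium: Y = 412 + 0.79Y + 858.08
0.21Y = 1270.08, so Y = 1270.08/0.21 = 6048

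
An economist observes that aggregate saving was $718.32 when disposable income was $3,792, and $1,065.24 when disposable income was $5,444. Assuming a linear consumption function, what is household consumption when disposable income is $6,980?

MPS = ΔS/ΔY = (1065.24 − 718.32)/(5444 − 3792) = 346.92/1652 = 0.21
MPC = 1 − MPS = 0.79
Autonomous saving = 718.32 − 0.21(3792) = -78, so a = 78
C = 78 + 0.79(6980) = 78 + 5514.2 = 5592.2

C = 5592.2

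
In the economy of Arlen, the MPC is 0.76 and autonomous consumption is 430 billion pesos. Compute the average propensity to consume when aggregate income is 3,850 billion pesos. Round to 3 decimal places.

APC = 0.872

C = 430 + 0.76(3850) = 3356
APC = C/Y = 3356/3850 = 0.872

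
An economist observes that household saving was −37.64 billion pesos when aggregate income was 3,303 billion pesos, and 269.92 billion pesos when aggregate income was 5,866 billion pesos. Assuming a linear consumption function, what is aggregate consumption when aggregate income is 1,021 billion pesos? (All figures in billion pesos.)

MPS = ΔS/ΔY = (269.92 − (-37.64))/(5866 − 3303) = 307.56/2563 = 0.12
MPC = 1 − MPS = 0.88
Autonomous saving = -37.64 − 0.12(3303) = -434, so a = 434
C = 434 + 0.88(1021) = 434 + 898.48 = 1332.48

C = 1332.48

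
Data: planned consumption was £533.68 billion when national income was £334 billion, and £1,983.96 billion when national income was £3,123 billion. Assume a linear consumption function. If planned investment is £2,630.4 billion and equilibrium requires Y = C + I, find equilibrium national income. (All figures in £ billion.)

Y = 6230

MPC = (1983.96 − 533.68)/(3123 − 334) = 1450.28/2789 = 0.52
a = 533.68 − 0.52(334) = 360
Equilibrium: Y = 360 + 0.52Y + 2630.4
0.48Y = 2990.4, so Y = 2990.4/0.48 = 6230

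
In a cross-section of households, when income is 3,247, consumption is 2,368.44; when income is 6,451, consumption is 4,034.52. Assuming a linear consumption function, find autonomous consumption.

MPC = ΔC/ΔY = (4034.52 − 2368.44)/(6451 − 3247) = 1666.08/3204 = 0.52
a = C − MPC·Y = 2368.44 − 0.52(3247) = 2368.44 − 1688.44 = 680

a = 680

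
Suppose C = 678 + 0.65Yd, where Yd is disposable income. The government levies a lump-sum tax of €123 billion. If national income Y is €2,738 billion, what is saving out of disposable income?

Yd = Y − T = 2738 − 123 = 2615
C = 678 + 0.65(2615) = 678 + 1699.75 = 2377.75
S = Yd − C = 2615 − 2377.75 = 237.25

S = 237.25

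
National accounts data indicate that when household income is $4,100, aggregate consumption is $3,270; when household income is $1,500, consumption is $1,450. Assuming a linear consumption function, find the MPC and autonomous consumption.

MPC = ΔC/ΔY = (3270 − 1450)/(4100 − 1500) = 1820/2600 = 0.7
a = C − MPC·Y = 1450 − 0.7(1500) = 1450 − 1050 = 400

MPC = 0.7; a = 400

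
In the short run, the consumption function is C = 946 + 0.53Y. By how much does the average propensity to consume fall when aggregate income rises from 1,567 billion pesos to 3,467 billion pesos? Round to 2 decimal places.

ΔAPC = 0.33

At Y = 1567: C = 946 + 0.53(1567) = 1776.51, APC = 1776.51/1567 = 1.134
At Y = 3467: C = 2783.51, APC = 2783.51/3467 = 0.803
Fall in APC = 1.134 − 0.803 = 0.331 ≈ 0.33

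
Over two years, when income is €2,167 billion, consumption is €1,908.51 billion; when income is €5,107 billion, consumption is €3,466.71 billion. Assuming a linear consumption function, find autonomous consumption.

a = 760

MPC = ΔC/ΔY = (3466.71 − 1908.51)/(5107 − 2167) = 1558.2/2940 = 0.53
a = C − MPC·Y = 1908.51 − 0.53(2167) = 1908.51 − 1148.51 = 760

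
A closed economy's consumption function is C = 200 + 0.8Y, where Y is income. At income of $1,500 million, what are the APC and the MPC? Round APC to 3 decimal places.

MPC = 0.8 (the slope of the consumption function)
C = 200 + 0.8(1500) = 1400, so APC = 1400/1500 = 0.933

APC = 0.933; MPC = 0.8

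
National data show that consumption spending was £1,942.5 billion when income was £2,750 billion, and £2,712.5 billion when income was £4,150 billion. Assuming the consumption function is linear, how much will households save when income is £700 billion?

S = -115

MPC = (2712.5 − 1942.5)/(4150 − 2750) = 770/1400 = 0.55
a = 1942.5 − 0.55(2750) = 1942.5 − 1512.5 = 430
C = 430 + 0.55(700) = 815
S = 700 − 815 = -115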